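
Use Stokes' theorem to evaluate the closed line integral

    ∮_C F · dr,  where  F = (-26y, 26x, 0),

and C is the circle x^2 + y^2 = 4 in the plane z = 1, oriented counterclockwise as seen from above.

Let S be the flat disk x^2 + y^2 ≤ 4 in the plane z = 1, with upward unit normal n̂ = ẑ. By Stokes' theorem,

    ∮_C F · dr = ∬_S (∇ × F) · n̂ dS = ∬_D (curl F)_z dA,

where D is the disk x^2 + y^2 ≤ 4.

Compute the curl of F = (-26y, 26x, 0):
    (∇ × F)_x = ∂F_z/∂y - ∂F_y/∂z = 0,
    (∇ × F)_y = ∂F_x/∂z - ∂F_z/∂x = 0,
    (∇ × F)_z = ∂F_y/∂x - ∂F_x/∂y = 52.

On z = 1, (curl F)_z = 52.

Convert to polar (x = r cos θ, y = r sin θ, dA = r dr dθ); the integrand becomes 52, so

    ∬_D (curl F)_z dA = ∫_0^{2π} ∫_0^{2} (52) · r dr dθ.

Inner (r from 0 to 2): 104.
Outer (θ from 0 to 2π): 208π.

Therefore ∮_C F · dr = 208π.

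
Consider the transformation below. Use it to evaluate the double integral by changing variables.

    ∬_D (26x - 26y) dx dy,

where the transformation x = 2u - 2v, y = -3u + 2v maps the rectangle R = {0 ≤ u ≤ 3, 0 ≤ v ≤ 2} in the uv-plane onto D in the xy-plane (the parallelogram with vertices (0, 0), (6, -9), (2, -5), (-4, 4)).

Compute the Jacobian determinant of (x, y) with respect to (u, v):

    ∂(x,y)/∂(u,v) = | 2  -2 | = (2)(2) - (-2)(-3) = -2.
                   | -3  2 |

Its absolute value is |J| = 2 (the area scaling factor).

Substituting x = 2u - 2v, y = -3u + 2v into the integrand,

    26x - 26y → 130u - 104v,

so the integral becomes

    ∬_R (130u - 104v) · |J| du dv = ∫_0^3 ∫_0^2 (260u - 208v) dv du.

Inner (v): 520u - 416.
Outer (u): 1092.

Therefore ∬_D (26x - 26y) dx dy = 1092.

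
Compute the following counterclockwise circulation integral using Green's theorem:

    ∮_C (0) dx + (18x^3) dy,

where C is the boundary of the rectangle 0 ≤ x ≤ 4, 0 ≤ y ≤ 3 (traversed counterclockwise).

Green's theorem converts the closed line integral into a double integral over the enclosed region D:

    ∮_C P dx + Q dy = ∬_D (∂Q/∂x - ∂P/∂y) dA.

Here P = 0, Q = 18x^3, so

    ∂Q/∂x = 54x^2,    ∂P/∂y = 0,
    ∂Q/∂x - ∂P/∂y = 54x^2.

D is the region 0 ≤ x ≤ 4, 0 ≤ y ≤ 3. Evaluating the double integral:

    ∬_D (54x^2) dA = ∫_0^{4} ∫_0^{3} (54x^2) dy dx.

Inner (y from 0 to 3): 162x^2.
Outer (x from 0 to 4): 3456.

Therefore ∮_C P dx + Q dy = 3456.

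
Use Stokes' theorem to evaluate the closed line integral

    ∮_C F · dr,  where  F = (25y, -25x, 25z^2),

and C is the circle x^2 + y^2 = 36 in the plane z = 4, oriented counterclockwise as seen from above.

Let S be the flat disk x^2 + y^2 ≤ 36 in the plane z = 4, with upward unit normal n̂ = ẑ. By Stokes' theorem,

    ∮_C F · dr = ∬_S (∇ × F) · n̂ dS = ∬_D (curl F)_z dA,

where D is the disk x^2 + y^2 ≤ 36.

Compute the curl of F = (25y, -25x, 25z^2):
    (∇ × F)_x = ∂F_z/∂y - ∂F_y/∂z = 0,
    (∇ × F)_y = ∂F_x/∂z - ∂F_z/∂x = 0,
    (∇ × F)_z = ∂F_y/∂x - ∂F_x/∂y = -50.

On z = 4, (curl F)_z = -50.

Convert to polar (x = r cos θ, y = r sin θ, dA = r dr dθ); the integrand becomes -50, so

    ∬_D (curl F)_z dA = ∫_0^{2π} ∫_0^{6} (-50) · r dr dθ.

Inner (r from 0 to 6): -900.
Outer (θ from 0 to 2π): -1800π.

Therefore ∮_C F · dr = -1800π.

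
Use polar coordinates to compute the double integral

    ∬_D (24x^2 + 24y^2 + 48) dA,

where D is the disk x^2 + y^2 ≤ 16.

The region D is 0 ≤ r ≤ 4, 0 ≤ θ ≤ 2π in polar coordinates, where x = r cos(θ), y = r sin(θ), and dA = r dr dθ.

Under the substitution, the integrand becomes 24r^2 + 48, so

    ∬_D (24x^2 + 24y^2 + 48) dA = ∫_{0}^{2π} ∫_{0}^{4} (24r^2 + 48) · r dr dθ.

Inner integral (in r): ∫_{0}^{4} (24r^2 + 48) · r dr = 1920.

Outer integral (in θ): ∫_{0}^{2π} (1920) dθ = 3840π.

Therefore ∬_D (24x^2 + 24y^2 + 48) dA = 3840π.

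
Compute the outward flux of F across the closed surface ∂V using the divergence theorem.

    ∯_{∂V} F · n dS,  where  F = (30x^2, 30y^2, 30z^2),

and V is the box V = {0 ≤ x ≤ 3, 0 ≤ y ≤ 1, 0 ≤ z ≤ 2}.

By the divergence theorem,

    ∯_{∂V} F · n dS = ∭_V (∇ · F) dV.

Compute the divergence:
    ∇ · F = ∂F_x/∂x + ∂F_y/∂y + ∂F_z/∂z = 60x + 60y + 60z.

V is a rectangular box, so dV = dx dy dz with 0 ≤ x ≤ 3, 0 ≤ y ≤ 1, 0 ≤ z ≤ 2.

Integrate (60x + 60y + 60z) over V as an iterated integral:

    ∭_V (∇·F) dV = ∫_0^{3} ∫_0^{1} ∫_0^{2} (60x + 60y + 60z) dz dy dx.

Inner (z from 0 to 2): 120x + 120y + 120.
Middle (y from 0 to 1): 120x + 180.
Outer (x from 0 to 3): 1080.

Therefore ∯_{∂V} F · n dS = 1080.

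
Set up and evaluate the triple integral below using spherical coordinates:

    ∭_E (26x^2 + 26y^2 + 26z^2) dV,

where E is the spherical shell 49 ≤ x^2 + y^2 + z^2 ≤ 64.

In spherical coordinates, x = ρ sin(φ) cos(θ), y = ρ sin(φ) sin(θ), z = ρ cos(φ), and dV = ρ^2 sin(φ) dρ dφ dθ.

The integrand becomes 26ρ^2, so

    ∭_E (26x^2 + 26y^2 + 26z^2) dV = ∫_{0}^{2π} ∫_{0}^{π} ∫_{7}^{8} (26ρ^2) · ρ^2 sin(φ) dρ dφ dθ.

Inner (ρ): 414986sin(φ)/5.
Middle (φ): 829972/5.
Outer (θ): 1659944π/5.

Therefore the triple integral equals 1659944π/5.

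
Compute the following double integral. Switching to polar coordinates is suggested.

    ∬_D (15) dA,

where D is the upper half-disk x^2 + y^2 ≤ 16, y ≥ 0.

The region D is 0 ≤ r ≤ 4, 0 ≤ θ ≤ π in polar coordinates, where x = r cos(θ), y = r sin(θ), and dA = r dr dθ.

Under the substitution, the integrand becomes 15, so

    ∬_D (15) dA = ∫_{0}^{π} ∫_{0}^{4} (15) · r dr dθ.

Inner integral (in r): ∫_{0}^{4} (15) · r dr = 120.

Outer integral (in θ): ∫_{0}^{π} (120) dθ = 120π.

Therefore ∬_D (15) dA = 120π.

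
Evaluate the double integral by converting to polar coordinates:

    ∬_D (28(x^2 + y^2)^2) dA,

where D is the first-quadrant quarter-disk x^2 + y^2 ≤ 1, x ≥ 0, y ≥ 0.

The region D is 0 ≤ r ≤ 1, 0 ≤ θ ≤ π/2 in polar coordinates, where x = r cos(θ), y = r sin(θ), and dA = r dr dθ.

Under the substitution, the integrand becomes 28r^4, so

    ∬_D (28(x^2 + y^2)^2) dA = ∫_{0}^{π/2} ∫_{0}^{1} (28r^4) · r dr dθ.

Inner integral (in r): ∫_{0}^{1} (28r^4) · r dr = 14/3.

Outer integral (in θ): ∫_{0}^{π/2} (14/3) dθ = 7π/3.

Therefore ∬_D (28(x^2 + y^2)^2) dA = 7π/3.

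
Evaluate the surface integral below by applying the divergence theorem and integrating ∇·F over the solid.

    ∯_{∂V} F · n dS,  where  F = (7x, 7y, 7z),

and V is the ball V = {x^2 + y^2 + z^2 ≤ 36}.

By the divergence theorem,

    ∯_{∂V} F · n dS = ∭_V (∇ · F) dV.

Compute the divergence:
    ∇ · F = ∂F_x/∂x + ∂F_y/∂y + ∂F_z/∂z = 7 + 7 + 7 = 21.

In spherical coordinates, x = ρ sin(φ) cos(θ), y = ρ sin(φ) sin(θ), z = ρ cos(φ), dV = ρ^2 sin(φ) dρ dφ dθ, with 0 ≤ ρ ≤ 6, 0 ≤ φ ≤ π, 0 ≤ θ ≤ 2π.

The integrand, after substitution and multiplying by the volume element, becomes (21) · ρ^2 sin(φ), so

    ∭_V (∇·F) dV = ∫_0^{2π} ∫_0^{π} ∫_0^{6} (21) · ρ^2 sin(φ) dρ dφ dθ.

Inner (ρ from 0 to 6): 1512sin(φ).
Middle (φ from 0 to π): 3024.
Outer (θ from 0 to 2π): 6048π.

Therefore ∯_{∂V} F · n dS = 6048π.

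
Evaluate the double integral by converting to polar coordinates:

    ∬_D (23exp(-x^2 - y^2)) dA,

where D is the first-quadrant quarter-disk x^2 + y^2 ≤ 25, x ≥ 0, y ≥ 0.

The region D is 0 ≤ r ≤ 5, 0 ≤ θ ≤ π/2 in polar coordinates, where x = r cos(θ), y = r sin(θ), and dA = r dr dθ.

Under the substitution, the integrand becomes 23exp(-r^2), so

    ∬_D (23exp(-x^2 - y^2)) dA = ∫_{0}^{π/2} ∫_{0}^{5} (23exp(-r^2)) · r dr dθ.

Inner integral (in r): ∫_{0}^{5} (23exp(-r^2)) · r dr = 23/2 - 23exp(-25)/2.

Outer integral (in θ): ∫_{0}^{π/2} (23/2 - 23exp(-25)/2) dθ = -23π (1 - exp(25))exp(-25)/4.

Therefore ∬_D (23exp(-x^2 - y^2)) dA = -23π (1 - exp(25))exp(-25)/4.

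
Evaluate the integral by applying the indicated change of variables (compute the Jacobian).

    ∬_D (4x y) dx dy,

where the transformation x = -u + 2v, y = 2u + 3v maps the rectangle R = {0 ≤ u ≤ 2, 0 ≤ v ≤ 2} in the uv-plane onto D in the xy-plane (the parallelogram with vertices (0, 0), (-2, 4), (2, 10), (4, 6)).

Compute the Jacobian determinant of (x, y) with respect to (u, v):

    ∂(x,y)/∂(u,v) = | -1  2 | = (-1)(3) - (2)(2) = -7.
                   | 2  3 |

Its absolute value is |J| = 7 (the area scaling factor).

Substituting x = -u + 2v, y = 2u + 3v into the integrand,

    4x y → -8u^2 + 4u v + 24v^2,

so the integral becomes

    ∬_R (-8u^2 + 4u v + 24v^2) · |J| du dv = ∫_0^2 ∫_0^2 (-56u^2 + 28u v + 168v^2) dv du.

Inner (v): -112u^2 + 56u + 448.
Outer (u): 2128/3.

Therefore ∬_D (4x y) dx dy = 2128/3.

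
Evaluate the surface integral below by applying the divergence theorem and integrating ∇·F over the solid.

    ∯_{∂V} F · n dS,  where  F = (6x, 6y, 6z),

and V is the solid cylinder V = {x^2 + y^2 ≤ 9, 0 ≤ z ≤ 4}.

By the divergence theorem,

    ∯_{∂V} F · n dS = ∭_V (∇ · F) dV.

Compute the divergence:
    ∇ · F = ∂F_x/∂x + ∂F_y/∂y + ∂F_z/∂z = 6 + 6 + 6 = 18.

In cylindrical coordinates, x = r cos(θ), y = r sin(θ), z = z, dV = r dr dθ dz, with 0 ≤ r ≤ 3, 0 ≤ θ ≤ 2π, 0 ≤ z ≤ 4.

The integrand, after substitution and multiplying by the volume element, becomes (18) · r, so

    ∭_V (∇·F) dV = ∫_0^{2π} ∫_0^{3} ∫_0^{4} (18) · r dz dr dθ.

Inner (z from 0 to 4): 72r.
Middle (r from 0 to 3): 324.
Outer (θ from 0 to 2π): 648π.

Therefore ∯_{∂V} F · n dS = 648π.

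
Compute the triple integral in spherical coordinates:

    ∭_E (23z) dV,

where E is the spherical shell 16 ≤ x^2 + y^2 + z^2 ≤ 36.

In spherical coordinates, x = ρ sin(φ) cos(θ), y = ρ sin(φ) sin(θ), z = ρ cos(φ), and dV = ρ^2 sin(φ) dρ dφ dθ.

The integrand becomes 23ρ cos(φ), so

    ∭_E (23z) dV = ∫_{0}^{2π} ∫_{0}^{π} ∫_{4}^{6} (23ρ cos(φ)) · ρ^2 sin(φ) dρ dφ dθ.

Inner (ρ): 2990sin(2φ).
Middle (φ): 0.
Outer (θ): 0.

Therefore the triple integral equals 0.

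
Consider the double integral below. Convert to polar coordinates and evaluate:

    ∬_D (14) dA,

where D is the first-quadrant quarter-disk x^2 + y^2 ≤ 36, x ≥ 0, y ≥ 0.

The region D is 0 ≤ r ≤ 6, 0 ≤ θ ≤ π/2 in polar coordinates, where x = r cos(θ), y = r sin(θ), and dA = r dr dθ.

Under the substitution, the integrand becomes 14, so

    ∬_D (14) dA = ∫_{0}^{π/2} ∫_{0}^{6} (14) · r dr dθ.

Inner integral (in r): ∫_{0}^{6} (14) · r dr = 252.

Outer integral (in θ): ∫_{0}^{π/2} (252) dθ = 126π.

Therefore ∬_D (14) dA = 126π.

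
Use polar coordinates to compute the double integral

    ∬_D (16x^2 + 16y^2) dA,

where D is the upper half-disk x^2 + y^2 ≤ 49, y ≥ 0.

The region D is 0 ≤ r ≤ 7, 0 ≤ θ ≤ π in polar coordinates, where x = r cos(θ), y = r sin(θ), and dA = r dr dθ.

Under the substitution, the integrand becomes 16r^2, so

    ∬_D (16x^2 + 16y^2) dA = ∫_{0}^{π} ∫_{0}^{7} (16r^2) · r dr dθ.

Inner integral (in r): ∫_{0}^{7} (16r^2) · r dr = 9604.

Outer integral (in θ): ∫_{0}^{π} (9604) dθ = 9604π.

Therefore ∬_D (16x^2 + 16y^2) dA = 9604π.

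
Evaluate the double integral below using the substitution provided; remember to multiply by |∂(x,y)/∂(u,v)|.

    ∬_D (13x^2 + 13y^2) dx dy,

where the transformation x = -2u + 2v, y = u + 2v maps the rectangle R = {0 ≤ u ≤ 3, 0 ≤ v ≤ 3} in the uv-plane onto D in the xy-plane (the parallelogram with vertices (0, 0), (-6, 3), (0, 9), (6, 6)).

Compute the Jacobian determinant of (x, y) with respect to (u, v):

    ∂(x,y)/∂(u,v) = | -2  2 | = (-2)(2) - (2)(1) = -6.
                   | 1  2 |

Its absolute value is |J| = 6 (the area scaling factor).

Substituting x = -2u + 2v, y = u + 2v into the integrand,

    13x^2 + 13y^2 → 65u^2 - 52u v + 104v^2,

so the integral becomes

    ∬_R (65u^2 - 52u v + 104v^2) · |J| du dv = ∫_0^3 ∫_0^3 (390u^2 - 312u v + 624v^2) dv du.

Inner (v): 1170u^2 - 1404u + 5616.
Outer (u): 21060.

Therefore ∬_D (13x^2 + 13y^2) dx dy = 21060.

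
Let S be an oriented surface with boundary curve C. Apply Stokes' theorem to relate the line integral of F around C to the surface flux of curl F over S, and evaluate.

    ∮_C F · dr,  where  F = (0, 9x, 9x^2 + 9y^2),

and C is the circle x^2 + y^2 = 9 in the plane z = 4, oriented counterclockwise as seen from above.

Let S be the flat disk x^2 + y^2 ≤ 9 in the plane z = 4, with upward unit normal n̂ = ẑ. By Stokes' theorem,

    ∮_C F · dr = ∬_S (∇ × F) · n̂ dS = ∬_D (curl F)_z dA,

where D is the disk x^2 + y^2 ≤ 9.

Compute the curl of F = (0, 9x, 9x^2 + 9y^2):
    (∇ × F)_x = ∂F_z/∂y - ∂F_y/∂z = 18y,
    (∇ × F)_y = ∂F_x/∂z - ∂F_z/∂x = -18x,
    (∇ × F)_z = ∂F_y/∂x - ∂F_x/∂y = 9.

On z = 4, (curl F)_z = 9.

Convert to polar (x = r cos θ, y = r sin θ, dA = r dr dθ); the integrand becomes 9, so

    ∬_D (curl F)_z dA = ∫_0^{2π} ∫_0^{3} (9) · r dr dθ.

Inner (r from 0 to 3): 81/2.
Outer (θ from 0 to 2π): 81π.

Therefore ∮_C F · dr = 81π.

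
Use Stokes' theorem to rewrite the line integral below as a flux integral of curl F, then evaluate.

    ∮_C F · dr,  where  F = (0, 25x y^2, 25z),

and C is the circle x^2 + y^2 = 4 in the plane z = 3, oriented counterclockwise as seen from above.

Let S be the flat disk x^2 + y^2 ≤ 4 in the plane z = 3, with upward unit normal n̂ = ẑ. By Stokes' theorem,

    ∮_C F · dr = ∬_S (∇ × F) · n̂ dS = ∬_D (curl F)_z dA,

where D is the disk x^2 + y^2 ≤ 4.

Compute the curl of F = (0, 25x y^2, 25z):
    (∇ × F)_x = ∂F_z/∂y - ∂F_y/∂z = 0,
    (∇ × F)_y = ∂F_x/∂z - ∂F_z/∂x = 0,
    (∇ × F)_z = ∂F_y/∂x - ∂F_x/∂y = 25y^2.

On z = 3, (curl F)_z = 25y^2.

Convert to polar (x = r cos θ, y = r sin θ, dA = r dr dθ); the integrand becomes 25r^2sin(θ)^2, so

    ∬_D (curl F)_z dA = ∫_0^{2π} ∫_0^{2} (25r^2sin(θ)^2) · r dr dθ.

Inner (r from 0 to 2): 100sin(θ)^2.
Outer (θ from 0 to 2π): 100π.

Therefore ∮_C F · dr = 100π.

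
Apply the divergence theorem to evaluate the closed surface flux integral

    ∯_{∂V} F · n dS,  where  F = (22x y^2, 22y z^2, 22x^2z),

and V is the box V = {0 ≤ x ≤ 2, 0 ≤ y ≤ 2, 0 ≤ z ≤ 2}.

By the divergence theorem,

    ∯_{∂V} F · n dS = ∭_V (∇ · F) dV.

Compute the divergence:
    ∇ · F = ∂F_x/∂x + ∂F_y/∂y + ∂F_z/∂z = 22y^2 + 22z^2 + 22x^2 = 22x^2 + 22y^2 + 22z^2.

V is a rectangular box, so dV = dx dy dz with 0 ≤ x ≤ 2, 0 ≤ y ≤ 2, 0 ≤ z ≤ 2.

Integrate (22x^2 + 22y^2 + 22z^2) over V as an iterated integral:

    ∭_V (∇·F) dV = ∫_0^{2} ∫_0^{2} ∫_0^{2} (22x^2 + 22y^2 + 22z^2) dz dy dx.

Inner (z from 0 to 2): 44x^2 + 44y^2 + 176/3.
Middle (y from 0 to 2): 88x^2 + 704/3.
Outer (x from 0 to 2): 704.

Therefore ∯_{∂V} F · n dS = 704.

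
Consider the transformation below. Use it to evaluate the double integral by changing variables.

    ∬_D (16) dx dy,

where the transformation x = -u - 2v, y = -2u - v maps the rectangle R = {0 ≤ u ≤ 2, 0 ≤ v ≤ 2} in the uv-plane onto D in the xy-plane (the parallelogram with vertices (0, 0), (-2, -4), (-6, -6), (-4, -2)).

Compute the Jacobian determinant of (x, y) with respect to (u, v):

    ∂(x,y)/∂(u,v) = | -1  -2 | = (-1)(-1) - (-2)(-2) = -3.
                   | -2  -1 |

Its absolute value is |J| = 3 (the area scaling factor).

Substituting x = -u - 2v, y = -2u - v into the integrand,

    16 → 16,

so the integral becomes

    ∬_R (16) · |J| du dv = ∫_0^2 ∫_0^2 (48) dv du.

Inner (v): 96.
Outer (u): 192.

Therefore ∬_D (16) dx dy = 192.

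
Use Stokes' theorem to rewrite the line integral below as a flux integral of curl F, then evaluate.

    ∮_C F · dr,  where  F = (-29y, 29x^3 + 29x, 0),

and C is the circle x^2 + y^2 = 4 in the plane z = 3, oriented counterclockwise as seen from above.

Let S be the flat disk x^2 + y^2 ≤ 4 in the plane z = 3, with upward unit normal n̂ = ẑ. By Stokes' theorem,

    ∮_C F · dr = ∬_S (∇ × F) · n̂ dS = ∬_D (curl F)_z dA,

where D is the disk x^2 + y^2 ≤ 4.

Compute the curl of F = (-29y, 29x^3 + 29x, 0):
    (∇ × F)_x = ∂F_z/∂y - ∂F_y/∂z = 0,
    (∇ × F)_y = ∂F_x/∂z - ∂F_z/∂x = 0,
    (∇ × F)_z = ∂F_y/∂x - ∂F_x/∂y = 87x^2 + 58.

On z = 3, (curl F)_z = 87x^2 + 58.

Convert to polar (x = r cos θ, y = r sin θ, dA = r dr dθ); the integrand becomes 87r^2cos(θ)^2 + 58, so

    ∬_D (curl F)_z dA = ∫_0^{2π} ∫_0^{2} (87r^2cos(θ)^2 + 58) · r dr dθ.

Inner (r from 0 to 2): 348cos(θ)^2 + 116.
Outer (θ from 0 to 2π): 580π.

Therefore ∮_C F · dr = 580π.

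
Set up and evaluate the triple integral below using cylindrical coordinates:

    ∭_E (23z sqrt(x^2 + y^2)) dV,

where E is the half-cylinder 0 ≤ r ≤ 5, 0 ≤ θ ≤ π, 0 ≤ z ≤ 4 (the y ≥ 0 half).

In cylindrical coordinates, x = r cos(θ), y = r sin(θ), z = z, and dV = r dr dθ dz.

The integrand becomes 23r z, so

    ∭_E (23z sqrt(x^2 + y^2)) dV = ∫_{0}^{π} ∫_{0}^{5} ∫_{0}^{4} (23r z) · r dz dr dθ.

Inner (z): 184r^2.
Middle (r from 0 to 5): 23000/3.
Outer (θ): 23000π/3.

Therefore the triple integral equals 23000π/3.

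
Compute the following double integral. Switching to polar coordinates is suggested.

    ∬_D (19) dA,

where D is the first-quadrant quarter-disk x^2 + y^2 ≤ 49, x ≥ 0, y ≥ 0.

The region D is 0 ≤ r ≤ 7, 0 ≤ θ ≤ π/2 in polar coordinates, where x = r cos(θ), y = r sin(θ), and dA = r dr dθ.

Under the substitution, the integrand becomes 19, so

    ∬_D (19) dA = ∫_{0}^{π/2} ∫_{0}^{7} (19) · r dr dθ.

Inner integral (in r): ∫_{0}^{7} (19) · r dr = 931/2.

Outer integral (in θ): ∫_{0}^{π/2} (931/2) dθ = 931π/4.

Therefore ∬_D (19) dA = 931π/4.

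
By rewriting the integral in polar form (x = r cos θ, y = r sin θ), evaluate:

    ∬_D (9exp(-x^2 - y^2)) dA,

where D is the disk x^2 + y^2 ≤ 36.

The region D is 0 ≤ r ≤ 6, 0 ≤ θ ≤ 2π in polar coordinates, where x = r cos(θ), y = r sin(θ), and dA = r dr dθ.

Under the substitution, the integrand becomes 9exp(-r^2), so

    ∬_D (9exp(-x^2 - y^2)) dA = ∫_{0}^{2π} ∫_{0}^{6} (9exp(-r^2)) · r dr dθ.

Inner integral (in r): ∫_{0}^{6} (9exp(-r^2)) · r dr = 9/2 - 9exp(-36)/2.

Outer integral (in θ): ∫_{0}^{2π} (9/2 - 9exp(-36)/2) dθ = -9π exp(-36) + 9π.

Therefore ∬_D (9exp(-x^2 - y^2)) dA = -9π exp(-36) + 9π.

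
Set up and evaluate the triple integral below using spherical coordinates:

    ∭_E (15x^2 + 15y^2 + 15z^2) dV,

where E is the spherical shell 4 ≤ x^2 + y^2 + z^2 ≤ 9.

In spherical coordinates, x = ρ sin(φ) cos(θ), y = ρ sin(φ) sin(θ), z = ρ cos(φ), and dV = ρ^2 sin(φ) dρ dφ dθ.

The integrand becomes 15ρ^2, so

    ∭_E (15x^2 + 15y^2 + 15z^2) dV = ∫_{0}^{2π} ∫_{0}^{π} ∫_{2}^{3} (15ρ^2) · ρ^2 sin(φ) dρ dφ dθ.

Inner (ρ): 633sin(φ).
Middle (φ): 1266.
Outer (θ): 2532π.

Therefore the triple integral equals 2532π.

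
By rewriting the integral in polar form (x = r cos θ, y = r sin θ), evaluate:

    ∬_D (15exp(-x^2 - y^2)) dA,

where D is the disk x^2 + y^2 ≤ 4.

The region D is 0 ≤ r ≤ 2, 0 ≤ θ ≤ 2π in polar coordinates, where x = r cos(θ), y = r sin(θ), and dA = r dr dθ.

Under the substitution, the integrand becomes 15exp(-r^2), so

    ∬_D (15exp(-x^2 - y^2)) dA = ∫_{0}^{2π} ∫_{0}^{2} (15exp(-r^2)) · r dr dθ.

Inner integral (in r): ∫_{0}^{2} (15exp(-r^2)) · r dr = 15/2 - 15exp(-4)/2.

Outer integral (in θ): ∫_{0}^{2π} (15/2 - 15exp(-4)/2) dθ = -15π exp(-4) + 15π.

Therefore ∬_D (15exp(-x^2 - y^2)) dA = -15π exp(-4) + 15π.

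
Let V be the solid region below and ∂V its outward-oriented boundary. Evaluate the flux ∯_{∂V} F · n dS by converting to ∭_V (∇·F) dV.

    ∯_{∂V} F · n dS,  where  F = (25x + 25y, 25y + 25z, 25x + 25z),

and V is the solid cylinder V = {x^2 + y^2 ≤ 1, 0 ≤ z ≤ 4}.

By the divergence theorem,

    ∯_{∂V} F · n dS = ∭_V (∇ · F) dV.

Compute the divergence:
    ∇ · F = ∂F_x/∂x + ∂F_y/∂y + ∂F_z/∂z = 25 + 25 + 25 = 75.

In cylindrical coordinates, x = r cos(θ), y = r sin(θ), z = z, dV = r dr dθ dz, with 0 ≤ r ≤ 1, 0 ≤ θ ≤ 2π, 0 ≤ z ≤ 4.

The integrand, after substitution and multiplying by the volume element, becomes (75) · r, so

    ∭_V (∇·F) dV = ∫_0^{2π} ∫_0^{1} ∫_0^{4} (75) · r dz dr dθ.

Inner (z from 0 to 4): 300r.
Middle (r from 0 to 1): 150.
Outer (θ from 0 to 2π): 300π.

Therefore ∯_{∂V} F · n dS = 300π.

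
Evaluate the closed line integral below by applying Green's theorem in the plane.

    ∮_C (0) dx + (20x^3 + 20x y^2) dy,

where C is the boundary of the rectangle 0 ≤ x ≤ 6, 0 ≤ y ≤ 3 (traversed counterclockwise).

Green's theorem converts the closed line integral into a double integral over the enclosed region D:

    ∮_C P dx + Q dy = ∬_D (∂Q/∂x - ∂P/∂y) dA.

Here P = 0, Q = 20x^3 + 20x y^2, so

    ∂Q/∂x = 60x^2 + 20y^2,    ∂P/∂y = 0,
    ∂Q/∂x - ∂P/∂y = 60x^2 + 20y^2.

D is the region 0 ≤ x ≤ 6, 0 ≤ y ≤ 3. Evaluating the double integral:

    ∬_D (60x^2 + 20y^2) dA = ∫_0^{6} ∫_0^{3} (60x^2 + 20y^2) dy dx.

Inner (y from 0 to 3): 180x^2 + 180.
Outer (x from 0 to 6): 14040.

Therefore ∮_C P dx + Q dy = 14040.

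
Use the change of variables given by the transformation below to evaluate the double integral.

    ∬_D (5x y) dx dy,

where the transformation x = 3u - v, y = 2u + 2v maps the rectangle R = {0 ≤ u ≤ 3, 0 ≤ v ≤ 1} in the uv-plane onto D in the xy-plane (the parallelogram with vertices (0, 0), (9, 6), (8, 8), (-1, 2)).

Compute the Jacobian determinant of (x, y) with respect to (u, v):

    ∂(x,y)/∂(u,v) = | 3  -1 | = (3)(2) - (-1)(2) = 8.
                   | 2  2 |

Its absolute value is |J| = 8 (the area scaling factor).

Substituting x = 3u - v, y = 2u + 2v into the integrand,

    5x y → 30u^2 + 20u v - 10v^2,

so the integral becomes

    ∬_R (30u^2 + 20u v - 10v^2) · |J| du dv = ∫_0^3 ∫_0^1 (240u^2 + 160u v - 80v^2) dv du.

Inner (v): 240u^2 + 80u - 80/3.
Outer (u): 2440.

Therefore ∬_D (5x y) dx dy = 2440.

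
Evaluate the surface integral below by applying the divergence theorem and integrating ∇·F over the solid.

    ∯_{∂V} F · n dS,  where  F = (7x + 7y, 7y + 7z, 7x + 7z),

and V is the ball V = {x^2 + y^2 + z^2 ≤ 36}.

By the divergence theorem,

    ∯_{∂V} F · n dS = ∭_V (∇ · F) dV.

Compute the divergence:
    ∇ · F = ∂F_x/∂x + ∂F_y/∂y + ∂F_z/∂z = 7 + 7 + 7 = 21.

In spherical coordinates, x = ρ sin(φ) cos(θ), y = ρ sin(φ) sin(θ), z = ρ cos(φ), dV = ρ^2 sin(φ) dρ dφ dθ, with 0 ≤ ρ ≤ 6, 0 ≤ φ ≤ π, 0 ≤ θ ≤ 2π.

The integrand, after substitution and multiplying by the volume element, becomes (21) · ρ^2 sin(φ), so

    ∭_V (∇·F) dV = ∫_0^{2π} ∫_0^{π} ∫_0^{6} (21) · ρ^2 sin(φ) dρ dφ dθ.

Inner (ρ from 0 to 6): 1512sin(φ).
Middle (φ from 0 to π): 3024.
Outer (θ from 0 to 2π): 6048π.

Therefore ∯_{∂V} F · n dS = 6048π.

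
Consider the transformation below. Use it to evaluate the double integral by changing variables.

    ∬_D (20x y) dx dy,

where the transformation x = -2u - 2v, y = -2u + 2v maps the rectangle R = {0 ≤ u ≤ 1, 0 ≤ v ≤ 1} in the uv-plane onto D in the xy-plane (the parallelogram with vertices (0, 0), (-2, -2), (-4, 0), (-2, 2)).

Compute the Jacobian determinant of (x, y) with respect to (u, v):

    ∂(x,y)/∂(u,v) = | -2  -2 | = (-2)(2) - (-2)(-2) = -8.
                   | -2  2 |

Its absolute value is |J| = 8 (the area scaling factor).

Substituting x = -2u - 2v, y = -2u + 2v into the integrand,

    20x y → 80u^2 - 80v^2,

so the integral becomes

    ∬_R (80u^2 - 80v^2) · |J| du dv = ∫_0^1 ∫_0^1 (640u^2 - 640v^2) dv du.

Inner (v): 640u^2 - 640/3.
Outer (u): 0.

Therefore ∬_D (20x y) dx dy = 0.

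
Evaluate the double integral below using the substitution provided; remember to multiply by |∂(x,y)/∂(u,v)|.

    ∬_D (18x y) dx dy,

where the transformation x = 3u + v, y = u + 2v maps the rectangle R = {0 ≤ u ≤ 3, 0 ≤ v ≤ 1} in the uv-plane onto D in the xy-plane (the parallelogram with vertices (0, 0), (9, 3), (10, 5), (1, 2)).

Compute the Jacobian determinant of (x, y) with respect to (u, v):

    ∂(x,y)/∂(u,v) = | 3  1 | = (3)(2) - (1)(1) = 5.
                   | 1  2 |

Its absolute value is |J| = 5 (the area scaling factor).

Substituting x = 3u + v, y = u + 2v into the integrand,

    18x y → 54u^2 + 126u v + 36v^2,

so the integral becomes

    ∬_R (54u^2 + 126u v + 36v^2) · |J| du dv = ∫_0^3 ∫_0^1 (270u^2 + 630u v + 180v^2) dv du.

Inner (v): 270u^2 + 315u + 60.
Outer (u): 8055/2.

Therefore ∬_D (18x y) dx dy = 8055/2.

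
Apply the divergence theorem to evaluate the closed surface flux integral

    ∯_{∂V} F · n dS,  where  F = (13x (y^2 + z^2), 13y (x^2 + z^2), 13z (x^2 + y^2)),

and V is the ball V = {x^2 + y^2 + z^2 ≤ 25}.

By the divergence theorem,

    ∯_{∂V} F · n dS = ∭_V (∇ · F) dV.

Compute the divergence:
    ∇ · F = ∂F_x/∂x + ∂F_y/∂y + ∂F_z/∂z = 13y^2 + 13z^2 + 13x^2 + 13z^2 + 13x^2 + 13y^2 = 26x^2 + 26y^2 + 26z^2.

In spherical coordinates, x = ρ sin(φ) cos(θ), y = ρ sin(φ) sin(θ), z = ρ cos(φ), dV = ρ^2 sin(φ) dρ dφ dθ, with 0 ≤ ρ ≤ 5, 0 ≤ φ ≤ π, 0 ≤ θ ≤ 2π.

The integrand, after substitution and multiplying by the volume element, becomes (26ρ^2) · ρ^2 sin(φ), so

    ∭_V (∇·F) dV = ∫_0^{2π} ∫_0^{π} ∫_0^{5} (26ρ^2) · ρ^2 sin(φ) dρ dφ dθ.

Inner (ρ from 0 to 5): 16250sin(φ).
Middle (φ from 0 to π): 32500.
Outer (θ from 0 to 2π): 65000π.

Therefore ∯_{∂V} F · n dS = 65000π.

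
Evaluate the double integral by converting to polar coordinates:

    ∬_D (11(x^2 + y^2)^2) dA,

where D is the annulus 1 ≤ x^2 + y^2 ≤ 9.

The region D is 1 ≤ r ≤ 3, 0 ≤ θ ≤ 2π in polar coordinates, where x = r cos(θ), y = r sin(θ), and dA = r dr dθ.

Under the substitution, the integrand becomes 11r^4, so

    ∬_D (11(x^2 + y^2)^2) dA = ∫_{0}^{2π} ∫_{1}^{3} (11r^4) · r dr dθ.

Inner integral (in r): ∫_{1}^{3} (11r^4) · r dr = 4004/3.

Outer integral (in θ): ∫_{0}^{2π} (4004/3) dθ = 8008π/3.

Therefore ∬_D (11(x^2 + y^2)^2) dA = 8008π/3.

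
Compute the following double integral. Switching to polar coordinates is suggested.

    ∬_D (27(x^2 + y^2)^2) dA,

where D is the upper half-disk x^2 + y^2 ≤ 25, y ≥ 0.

The region D is 0 ≤ r ≤ 5, 0 ≤ θ ≤ π in polar coordinates, where x = r cos(θ), y = r sin(θ), and dA = r dr dθ.

Under the substitution, the integrand becomes 27r^4, so

    ∬_D (27(x^2 + y^2)^2) dA = ∫_{0}^{π} ∫_{0}^{5} (27r^4) · r dr dθ.

Inner integral (in r): ∫_{0}^{5} (27r^4) · r dr = 140625/2.

Outer integral (in θ): ∫_{0}^{π} (140625/2) dθ = 140625π/2.

Therefore ∬_D (27(x^2 + y^2)^2) dA = 140625π/2.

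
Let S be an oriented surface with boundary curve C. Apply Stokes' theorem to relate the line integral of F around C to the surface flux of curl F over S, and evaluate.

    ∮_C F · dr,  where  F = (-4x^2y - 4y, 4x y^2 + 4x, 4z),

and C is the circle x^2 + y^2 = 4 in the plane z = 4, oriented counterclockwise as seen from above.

Let S be the flat disk x^2 + y^2 ≤ 4 in the plane z = 4, with upward unit normal n̂ = ẑ. By Stokes' theorem,

    ∮_C F · dr = ∬_S (∇ × F) · n̂ dS = ∬_D (curl F)_z dA,

where D is the disk x^2 + y^2 ≤ 4.

Compute the curl of F = (-4x^2y - 4y, 4x y^2 + 4x, 4z):
    (∇ × F)_x = ∂F_z/∂y - ∂F_y/∂z = 0,
    (∇ × F)_y = ∂F_x/∂z - ∂F_z/∂x = 0,
    (∇ × F)_z = ∂F_y/∂x - ∂F_x/∂y = 4x^2 + 4y^2 + 8.

On z = 4, (curl F)_z = 4x^2 + 4y^2 + 8.

Convert to polar (x = r cos θ, y = r sin θ, dA = r dr dθ); the integrand becomes 4r^2 + 8, so

    ∬_D (curl F)_z dA = ∫_0^{2π} ∫_0^{2} (4r^2 + 8) · r dr dθ.

Inner (r from 0 to 2): 32.
Outer (θ from 0 to 2π): 64π.

Therefore ∮_C F · dr = 64π.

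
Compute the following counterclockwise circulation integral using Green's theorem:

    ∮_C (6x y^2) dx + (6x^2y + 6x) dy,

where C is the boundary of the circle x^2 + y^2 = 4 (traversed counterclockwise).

Green's theorem converts the closed line integral into a double integral over the enclosed region D:

    ∮_C P dx + Q dy = ∬_D (∂Q/∂x - ∂P/∂y) dA.

Here P = 6x y^2, Q = 6x^2y + 6x, so

    ∂Q/∂x = 12x y + 6,    ∂P/∂y = 12x y,
    ∂Q/∂x - ∂P/∂y = 6.

D is the region x^2 + y^2 ≤ 4. Evaluating the double integral:

In polar coordinates (x = r cos θ, y = r sin θ, dA = r dr dθ) the integrand becomes 6, so

    ∬_D (6) dA = ∫_0^{2π} ∫_0^{2} (6) · r dr dθ.

Inner (r from 0 to 2): 12.
Outer (θ from 0 to 2π): 24π.

Therefore ∮_C P dx + Q dy = 24π.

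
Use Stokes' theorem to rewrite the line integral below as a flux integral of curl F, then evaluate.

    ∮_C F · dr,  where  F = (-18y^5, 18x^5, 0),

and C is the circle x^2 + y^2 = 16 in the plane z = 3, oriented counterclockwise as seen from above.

Let S be the flat disk x^2 + y^2 ≤ 16 in the plane z = 3, with upward unit normal n̂ = ẑ. By Stokes' theorem,

    ∮_C F · dr = ∬_S (∇ × F) · n̂ dS = ∬_D (curl F)_z dA,

where D is the disk x^2 + y^2 ≤ 16.

Compute the curl of F = (-18y^5, 18x^5, 0):
    (∇ × F)_x = ∂F_z/∂y - ∂F_y/∂z = 0,
    (∇ × F)_y = ∂F_x/∂z - ∂F_z/∂x = 0,
    (∇ × F)_z = ∂F_y/∂x - ∂F_x/∂y = 90x^4 + 90y^4.

On z = 3, (curl F)_z = 90x^4 + 90y^4.

Convert to polar (x = r cos θ, y = r sin θ, dA = r dr dθ); the integrand becomes 90r^4(sin(θ)^4 + cos(θ)^4), so

    ∬_D (curl F)_z dA = ∫_0^{2π} ∫_0^{4} (90r^4(sin(θ)^4 + cos(θ)^4)) · r dr dθ.

Inner (r from 0 to 4): 61440sin(θ)^4 + 61440cos(θ)^4.
Outer (θ from 0 to 2π): 92160π.

Therefore ∮_C F · dr = 92160π.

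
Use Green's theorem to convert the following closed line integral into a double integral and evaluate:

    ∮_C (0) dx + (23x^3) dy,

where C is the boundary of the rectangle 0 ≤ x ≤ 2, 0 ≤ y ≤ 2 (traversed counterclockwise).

Green's theorem converts the closed line integral into a double integral over the enclosed region D:

    ∮_C P dx + Q dy = ∬_D (∂Q/∂x - ∂P/∂y) dA.

Here P = 0, Q = 23x^3, so

    ∂Q/∂x = 69x^2,    ∂P/∂y = 0,
    ∂Q/∂x - ∂P/∂y = 69x^2.

D is the region 0 ≤ x ≤ 2, 0 ≤ y ≤ 2. Evaluating the double integral:

    ∬_D (69x^2) dA = ∫_0^{2} ∫_0^{2} (69x^2) dy dx.

Inner (y from 0 to 2): 138x^2.
Outer (x from 0 to 2): 368.

Therefore ∮_C P dx + Q dy = 368.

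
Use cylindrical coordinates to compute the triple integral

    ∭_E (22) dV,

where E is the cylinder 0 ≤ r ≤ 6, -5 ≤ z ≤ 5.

In cylindrical coordinates, x = r cos(θ), y = r sin(θ), z = z, and dV = r dr dθ dz.

The integrand becomes 22, so

    ∭_E (22) dV = ∫_{0}^{2π} ∫_{0}^{6} ∫_{-5}^{5} (22) · r dz dr dθ.

Inner (z): 220r.
Middle (r from 0 to 6): 3960.
Outer (θ): 7920π.

Therefore the triple integral equals 7920π.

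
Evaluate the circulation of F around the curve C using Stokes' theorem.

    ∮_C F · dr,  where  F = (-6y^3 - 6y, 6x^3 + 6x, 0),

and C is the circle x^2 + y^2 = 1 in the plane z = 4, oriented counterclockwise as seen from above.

Let S be the flat disk x^2 + y^2 ≤ 1 in the plane z = 4, with upward unit normal n̂ = ẑ. By Stokes' theorem,

    ∮_C F · dr = ∬_S (∇ × F) · n̂ dS = ∬_D (curl F)_z dA,

where D is the disk x^2 + y^2 ≤ 1.

Compute the curl of F = (-6y^3 - 6y, 6x^3 + 6x, 0):
    (∇ × F)_x = ∂F_z/∂y - ∂F_y/∂z = 0,
    (∇ × F)_y = ∂F_x/∂z - ∂F_z/∂x = 0,
    (∇ × F)_z = ∂F_y/∂x - ∂F_x/∂y = 18x^2 + 18y^2 + 12.

On z = 4, (curl F)_z = 18x^2 + 18y^2 + 12.

Convert to polar (x = r cos θ, y = r sin θ, dA = r dr dθ); the integrand becomes 18r^2 + 12, so

    ∬_D (curl F)_z dA = ∫_0^{2π} ∫_0^{1} (18r^2 + 12) · r dr dθ.

Inner (r from 0 to 1): 21/2.
Outer (θ from 0 to 2π): 21π.

Therefore ∮_C F · dr = 21π.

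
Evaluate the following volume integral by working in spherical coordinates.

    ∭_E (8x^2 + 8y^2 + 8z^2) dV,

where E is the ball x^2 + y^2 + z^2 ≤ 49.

In spherical coordinates, x = ρ sin(φ) cos(θ), y = ρ sin(φ) sin(θ), z = ρ cos(φ), and dV = ρ^2 sin(φ) dρ dφ dθ.

The integrand becomes 8ρ^2, so

    ∭_E (8x^2 + 8y^2 + 8z^2) dV = ∫_{0}^{2π} ∫_{0}^{π} ∫_{0}^{7} (8ρ^2) · ρ^2 sin(φ) dρ dφ dθ.

Inner (ρ): 134456sin(φ)/5.
Middle (φ): 268912/5.
Outer (θ): 537824π/5.

Therefore the triple integral equals 537824π/5.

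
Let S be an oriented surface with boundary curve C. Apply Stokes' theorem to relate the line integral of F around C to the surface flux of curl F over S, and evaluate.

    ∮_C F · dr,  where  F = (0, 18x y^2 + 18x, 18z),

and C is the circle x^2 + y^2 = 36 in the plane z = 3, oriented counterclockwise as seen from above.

Let S be the flat disk x^2 + y^2 ≤ 36 in the plane z = 3, with upward unit normal n̂ = ẑ. By Stokes' theorem,

    ∮_C F · dr = ∬_S (∇ × F) · n̂ dS = ∬_D (curl F)_z dA,

where D is the disk x^2 + y^2 ≤ 36.

Compute the curl of F = (0, 18x y^2 + 18x, 18z):
    (∇ × F)_x = ∂F_z/∂y - ∂F_y/∂z = 0,
    (∇ × F)_y = ∂F_x/∂z - ∂F_z/∂x = 0,
    (∇ × F)_z = ∂F_y/∂x - ∂F_x/∂y = 18y^2 + 18.

On z = 3, (curl F)_z = 18y^2 + 18.

Convert to polar (x = r cos θ, y = r sin θ, dA = r dr dθ); the integrand becomes 18r^2sin(θ)^2 + 18, so

    ∬_D (curl F)_z dA = ∫_0^{2π} ∫_0^{6} (18r^2sin(θ)^2 + 18) · r dr dθ.

Inner (r from 0 to 6): 5832sin(θ)^2 + 324.
Outer (θ from 0 to 2π): 6480π.

Therefore ∮_C F · dr = 6480π.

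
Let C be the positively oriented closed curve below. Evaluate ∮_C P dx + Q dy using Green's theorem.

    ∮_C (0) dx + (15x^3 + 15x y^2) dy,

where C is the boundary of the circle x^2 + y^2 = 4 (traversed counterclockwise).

Green's theorem converts the closed line integral into a double integral over the enclosed region D:

    ∮_C P dx + Q dy = ∬_D (∂Q/∂x - ∂P/∂y) dA.

Here P = 0, Q = 15x^3 + 15x y^2, so

    ∂Q/∂x = 45x^2 + 15y^2,    ∂P/∂y = 0,
    ∂Q/∂x - ∂P/∂y = 45x^2 + 15y^2.

D is the region x^2 + y^2 ≤ 4. Evaluating the double integral:

In polar coordinates (x = r cos θ, y = r sin θ, dA = r dr dθ) the integrand becomes 15r^2(cos(2θ) + 2), so

    ∬_D (45x^2 + 15y^2) dA = ∫_0^{2π} ∫_0^{2} (15r^2(cos(2θ) + 2)) · r dr dθ.

Inner (r from 0 to 2): 60cos(2θ) + 120.
Outer (θ from 0 to 2π): 240π.

Therefore ∮_C P dx + Q dy = 240π.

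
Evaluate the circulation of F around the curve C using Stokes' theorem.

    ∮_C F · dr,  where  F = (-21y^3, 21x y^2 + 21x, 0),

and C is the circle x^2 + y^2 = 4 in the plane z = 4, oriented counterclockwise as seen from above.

Let S be the flat disk x^2 + y^2 ≤ 4 in the plane z = 4, with upward unit normal n̂ = ẑ. By Stokes' theorem,

    ∮_C F · dr = ∬_S (∇ × F) · n̂ dS = ∬_D (curl F)_z dA,

where D is the disk x^2 + y^2 ≤ 4.

Compute the curl of F = (-21y^3, 21x y^2 + 21x, 0):
    (∇ × F)_x = ∂F_z/∂y - ∂F_y/∂z = 0,
    (∇ × F)_y = ∂F_x/∂z - ∂F_z/∂x = 0,
    (∇ × F)_z = ∂F_y/∂x - ∂F_x/∂y = 84y^2 + 21.

On z = 4, (curl F)_z = 84y^2 + 21.

Convert to polar (x = r cos θ, y = r sin θ, dA = r dr dθ); the integrand becomes 84r^2sin(θ)^2 + 21, so

    ∬_D (curl F)_z dA = ∫_0^{2π} ∫_0^{2} (84r^2sin(θ)^2 + 21) · r dr dθ.

Inner (r from 0 to 2): 336sin(θ)^2 + 42.
Outer (θ from 0 to 2π): 420π.

Therefore ∮_C F · dr = 420π.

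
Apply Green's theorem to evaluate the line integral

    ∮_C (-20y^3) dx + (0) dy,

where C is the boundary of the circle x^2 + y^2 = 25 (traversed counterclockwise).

Green's theorem converts the closed line integral into a double integral over the enclosed region D:

    ∮_C P dx + Q dy = ∬_D (∂Q/∂x - ∂P/∂y) dA.

Here P = -20y^3, Q = 0, so

    ∂Q/∂x = 0,    ∂P/∂y = -60y^2,
    ∂Q/∂x - ∂P/∂y = 60y^2.

D is the region x^2 + y^2 ≤ 25. Evaluating the double integral:

In polar coordinates (x = r cos θ, y = r sin θ, dA = r dr dθ) the integrand becomes 60r^2sin(θ)^2, so

    ∬_D (60y^2) dA = ∫_0^{2π} ∫_0^{5} (60r^2sin(θ)^2) · r dr dθ.

Inner (r from 0 to 5): 9375sin(θ)^2.
Outer (θ from 0 to 2π): 9375π.

Therefore ∮_C P dx + Q dy = 9375π.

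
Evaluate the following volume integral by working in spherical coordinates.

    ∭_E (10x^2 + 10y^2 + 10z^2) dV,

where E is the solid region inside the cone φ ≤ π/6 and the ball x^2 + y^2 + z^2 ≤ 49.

In spherical coordinates, x = ρ sin(φ) cos(θ), y = ρ sin(φ) sin(θ), z = ρ cos(φ), and dV = ρ^2 sin(φ) dρ dφ dθ.

The integrand becomes 10ρ^2, so

    ∭_E (10x^2 + 10y^2 + 10z^2) dV = ∫_{0}^{2π} ∫_{0}^{π/6} ∫_{0}^{7} (10ρ^2) · ρ^2 sin(φ) dρ dφ dθ.

Inner (ρ): 33614sin(φ).
Middle (φ): 33614 - 16807sqrt(3).
Outer (θ): 33614π (2 - sqrt(3)).

Therefore the triple integral equals 33614π (2 - sqrt(3)).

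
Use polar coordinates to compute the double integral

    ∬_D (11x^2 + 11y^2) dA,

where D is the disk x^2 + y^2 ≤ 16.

The region D is 0 ≤ r ≤ 4, 0 ≤ θ ≤ 2π in polar coordinates, where x = r cos(θ), y = r sin(θ), and dA = r dr dθ.

Under the substitution, the integrand becomes 11r^2, so

    ∬_D (11x^2 + 11y^2) dA = ∫_{0}^{2π} ∫_{0}^{4} (11r^2) · r dr dθ.

Inner integral (in r): ∫_{0}^{4} (11r^2) · r dr = 704.

Outer integral (in θ): ∫_{0}^{2π} (704) dθ = 1408π.

Therefore ∬_D (11x^2 + 11y^2) dA = 1408π.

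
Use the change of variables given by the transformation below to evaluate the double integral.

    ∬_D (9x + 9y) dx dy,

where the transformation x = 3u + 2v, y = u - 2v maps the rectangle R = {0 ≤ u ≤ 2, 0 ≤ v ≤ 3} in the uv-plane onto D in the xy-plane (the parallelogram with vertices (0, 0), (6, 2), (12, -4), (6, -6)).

Compute the Jacobian determinant of (x, y) with respect to (u, v):

    ∂(x,y)/∂(u,v) = | 3  2 | = (3)(-2) - (2)(1) = -8.
                   | 1  -2 |

Its absolute value is |J| = 8 (the area scaling factor).

Substituting x = 3u + 2v, y = u - 2v into the integrand,

    9x + 9y → 36u,

so the integral becomes

    ∬_R (36u) · |J| du dv = ∫_0^2 ∫_0^3 (288u) dv du.

Inner (v): 864u.
Outer (u): 1728.

Therefore ∬_D (9x + 9y) dx dy = 1728.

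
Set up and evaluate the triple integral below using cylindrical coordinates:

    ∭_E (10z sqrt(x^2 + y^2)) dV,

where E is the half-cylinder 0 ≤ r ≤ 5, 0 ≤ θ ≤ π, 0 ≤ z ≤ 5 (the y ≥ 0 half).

In cylindrical coordinates, x = r cos(θ), y = r sin(θ), z = z, and dV = r dr dθ dz.

The integrand becomes 10r z, so

    ∭_E (10z sqrt(x^2 + y^2)) dV = ∫_{0}^{π} ∫_{0}^{5} ∫_{0}^{5} (10r z) · r dz dr dθ.

Inner (z): 125r^2.
Middle (r from 0 to 5): 15625/3.
Outer (θ): 15625π/3.

Therefore the triple integral equals 15625π/3.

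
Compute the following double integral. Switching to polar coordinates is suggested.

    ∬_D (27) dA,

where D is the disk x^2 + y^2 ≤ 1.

The region D is 0 ≤ r ≤ 1, 0 ≤ θ ≤ 2π in polar coordinates, where x = r cos(θ), y = r sin(θ), and dA = r dr dθ.

Under the substitution, the integrand becomes 27, so

    ∬_D (27) dA = ∫_{0}^{2π} ∫_{0}^{1} (27) · r dr dθ.

Inner integral (in r): ∫_{0}^{1} (27) · r dr = 27/2.

Outer integral (in θ): ∫_{0}^{2π} (27/2) dθ = 27π.

Therefore ∬_D (27) dA = 27π.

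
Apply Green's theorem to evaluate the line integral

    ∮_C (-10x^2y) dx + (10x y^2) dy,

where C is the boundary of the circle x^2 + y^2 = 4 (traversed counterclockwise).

Green's theorem converts the closed line integral into a double integral over the enclosed region D:

    ∮_C P dx + Q dy = ∬_D (∂Q/∂x - ∂P/∂y) dA.

Here P = -10x^2y, Q = 10x y^2, so

    ∂Q/∂x = 10y^2,    ∂P/∂y = -10x^2,
    ∂Q/∂x - ∂P/∂y = 10x^2 + 10y^2.

D is the region x^2 + y^2 ≤ 4. Evaluating the double integral:

In polar coordinates (x = r cos θ, y = r sin θ, dA = r dr dθ) the integrand becomes 10r^2, so

    ∬_D (10x^2 + 10y^2) dA = ∫_0^{2π} ∫_0^{2} (10r^2) · r dr dθ.

Inner (r from 0 to 2): 40.
Outer (θ from 0 to 2π): 80π.

Therefore ∮_C P dx + Q dy = 80π.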